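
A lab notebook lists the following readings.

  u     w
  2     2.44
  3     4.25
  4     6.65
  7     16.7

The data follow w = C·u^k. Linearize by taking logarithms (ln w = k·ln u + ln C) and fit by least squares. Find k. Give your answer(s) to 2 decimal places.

k = 1.54

Linearized form: ln w = k·ln u + ln C. From the 4 transformed points,
Σln u = 5.1240, Σ(ln u)² = 7.3958, Σln w = 7.0489, Σln u·ln w = 10.3129.
Equations: 7.3958·k + 5.1240·ln C = 10.3129;  5.1240·k + 4·ln C = 7.0489.
Δ = 7.3958·4 − (5.1240)² = 3.3281; k = (10.3129·4 − 5.1240·7.0489)/3.3281 = 1.54236, ln C = (7.3958·7.0489 − 5.1240·10.3129)/3.3281 = -0.21351.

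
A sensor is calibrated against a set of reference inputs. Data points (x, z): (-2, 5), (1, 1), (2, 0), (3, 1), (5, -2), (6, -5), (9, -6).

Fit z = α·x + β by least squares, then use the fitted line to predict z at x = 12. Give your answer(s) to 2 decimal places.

ẑ = -9.62

Setting ∂/∂α … = 0 gives: 160·α + 24·β = -100;  24·α + 7·β = -6.
(Σx·x = 160, Σx = 24, Σ1 = 7, Σx·z = -100, Σz = -6.)
Determinant 160·7 − 24² = 544.
α = ((-100)·7 − 24·(-6))/544 = -139/136; β = (160·(-6) − 24·(-100))/544 = 45/17.
At x = 12: ẑ = (-139/136)·(12) + (45/17)·(1) = -327/34.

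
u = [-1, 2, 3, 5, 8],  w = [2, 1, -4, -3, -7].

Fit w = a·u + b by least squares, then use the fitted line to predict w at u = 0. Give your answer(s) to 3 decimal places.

From the data, Σu·u = 103, Σu = 17, Σ1 = 5.
Right-hand side: Σu·w = -83, Σw = -11.
MᵀM·[a, b]ᵀ = Mᵀw becomes [[103, 17]; [17, 5]]·[a, b]ᵀ = [-83, -11]ᵀ.
Determinant 103·5 − 17² = 226.
a = ((-83)·5 − 17·(-11))/226 = -114/113; b = (103·(-11) − 17·(-83))/226 = 139/113.
At u = 0: ŵ = (-114/113)·(0) + (139/113)·(1) = 139/113.

ŵ = 1.230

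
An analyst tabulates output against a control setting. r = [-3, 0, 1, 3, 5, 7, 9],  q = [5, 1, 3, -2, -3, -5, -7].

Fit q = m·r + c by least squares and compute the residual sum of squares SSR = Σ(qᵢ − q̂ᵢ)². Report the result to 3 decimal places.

SSR = 5.990

The normal equations are: 174·m + 22·c = -131;  22·m + 7·c = -8.
(Σr·r = 174, Σr = 22, Σ1 = 7, Σr·q = -131, Σq = -8.)
det = 174·7 − 22² = 734.
m = ((-131)·7 − 22·(-8))/734 = -741/734; c = (174·(-8) − 22·(-131))/734 = 745/367.
Residuals: -43/734, -378/367, 1453/734, -735/734, 13/734, 27/734, 41/734; SSR = 4397/734.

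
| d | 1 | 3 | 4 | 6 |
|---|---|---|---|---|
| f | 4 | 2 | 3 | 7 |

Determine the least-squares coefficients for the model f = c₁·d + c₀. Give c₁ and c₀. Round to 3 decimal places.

c₁ = 0.615, c₀ = 1.846

Normal-equation sums: Σd·d = 62, Σd = 14, Σ1 = 4.
Right-hand side: Σd·f = 64, Σf = 16.
So MᵀM·[c₁, c₀]ᵀ = Mᵀf: [[62, 14]; [14, 4]]·[c₁, c₀]ᵀ = [64, 16]ᵀ.
det = 62·4 − 14² = 52.
c₁ = (64·4 − 14·16)/52 = 8/13; c₀ = (62·16 − 14·64)/52 = 24/13.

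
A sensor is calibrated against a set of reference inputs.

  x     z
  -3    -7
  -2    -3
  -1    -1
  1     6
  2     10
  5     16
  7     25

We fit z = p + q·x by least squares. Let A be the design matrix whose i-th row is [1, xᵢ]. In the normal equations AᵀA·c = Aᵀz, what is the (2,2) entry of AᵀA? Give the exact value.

Row 2 ↔ basis x, column 2 ↔ basis x, so (AᵀA)_{2,2} = Σᵢ (x)·(x) = (-3)·(-3) + (-2)·(-2) + (-1)·(-1) + (1)·(1) + (2)·(2) + (5)·(5) + (7)·(7) = 93.

93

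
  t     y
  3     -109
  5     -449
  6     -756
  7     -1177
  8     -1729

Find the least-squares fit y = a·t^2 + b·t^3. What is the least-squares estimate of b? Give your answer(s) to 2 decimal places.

b = -3.01

Normal-equation sums: Σt^2·t^2 = 8499, Σt^2·t^3 = 60719, Σt^3·t^3 = 442803.
And Σt^2·y = -207751, Σt^3·y = -1511323.
Eliminating b: 442803·(row 1) − 60719·(row 2) gives 76585736·a = 442803·(-207751) − 60719·(-1511323) = -226744816, so a = -28343102/9573217.
Then b = ((-1511323) − 60719·(-28343102/9573217))/442803 = -28787651/9573217.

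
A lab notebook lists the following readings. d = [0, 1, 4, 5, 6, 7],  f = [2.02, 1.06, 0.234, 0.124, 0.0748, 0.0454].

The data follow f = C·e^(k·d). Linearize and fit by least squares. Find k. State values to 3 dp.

k = -0.539

With ln fᵢ as the transformed response and dᵢ as the regressor:
Σd = 23.0000, Σ(d)² = 127.0000, Σln f = -8.4637, Σd·ln f = -53.3922.
Equations: 127.0000·k + 23.0000·ln C = -53.3922;  23.0000·k + 6·ln C = -8.4637.
Solving (det = 233.0000): k = -0.53943, ln C = 0.65720.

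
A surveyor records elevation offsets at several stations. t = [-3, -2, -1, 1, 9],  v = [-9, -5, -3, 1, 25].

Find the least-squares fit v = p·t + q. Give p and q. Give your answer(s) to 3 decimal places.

p = 2.789, q = -0.431

Compute the Gram sums: Σt·t = 96, Σt = 4, Σ1 = 5.
Moment sums: Σt·v = 266, Σv = 9.
Normal equations: [[96, 4]; [4, 5]]·[p, q]ᵀ = [266, 9]ᵀ.
Eliminating q: 5·(row 1) − 4·(row 2) gives 464·p = 5·266 − 4·9 = 1294, so p = 647/232.
Then q = (9 − 4·(647/232))/5 = -25/58.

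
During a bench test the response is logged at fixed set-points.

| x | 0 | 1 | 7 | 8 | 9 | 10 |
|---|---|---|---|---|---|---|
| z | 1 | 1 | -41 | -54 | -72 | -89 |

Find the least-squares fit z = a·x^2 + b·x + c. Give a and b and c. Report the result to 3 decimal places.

a = -1.022, b = 1.203, c = 0.922

The normal system MᵀM·[a, b, c]ᵀ = Mᵀz is [[23059, 2585, 295]; [2585, 295, 35]; [295, 35, 6]]·[a, b, c]ᵀ = [-20196, -2256, -254]ᵀ.
Inverting the 3×3 Gram matrix, [a, b, c]ᵀ = [-774/757, 4552/3785, 698/757]ᵀ.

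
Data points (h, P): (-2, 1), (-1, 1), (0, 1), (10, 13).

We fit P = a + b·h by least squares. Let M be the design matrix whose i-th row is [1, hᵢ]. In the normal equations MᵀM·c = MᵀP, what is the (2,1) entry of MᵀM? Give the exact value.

Row 2 ↔ basis h, column 1 ↔ basis 1, so (MᵀM)_{2,1} = Σᵢ h = (-2)·(1) + (-1)·(1) + (0)·(1) + (10)·(1) = 7.

7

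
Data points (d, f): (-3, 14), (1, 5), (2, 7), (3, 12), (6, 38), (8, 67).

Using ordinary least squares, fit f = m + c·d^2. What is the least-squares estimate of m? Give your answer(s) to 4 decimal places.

m = 3.7232

Normal-equation sums: Σ1 = 6, Σd^2 = 123, Σd^2·d^2 = 5571.
Moment sums: Σf = 143, Σd^2·f = 5923.
XᵀX·[m, c]ᵀ = Xᵀf becomes [[6, 123]; [123, 5571]]·[m, c]ᵀ = [143, 5923]ᵀ.
Determinant 6·5571 − 123² = 18297.
m = (143·5571 − 123·5923)/18297 = 22708/6099; c = (6·5923 − 123·143)/18297 = 5983/6099.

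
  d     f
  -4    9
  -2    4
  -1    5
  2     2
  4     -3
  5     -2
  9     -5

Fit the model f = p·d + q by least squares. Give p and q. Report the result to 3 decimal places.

Forming MᵀM = [[147, 13]; [13, 7]] and Mᵀf = [-112, 10]ᵀ gives MᵀM·[p, q]ᵀ = Mᵀf.
det = 147·7 − 13² = 860.
p = ((-112)·7 − 13·10)/860 = -457/430; q = (147·10 − 13·(-112))/860 = 1463/430.

p = -1.063, q = 3.402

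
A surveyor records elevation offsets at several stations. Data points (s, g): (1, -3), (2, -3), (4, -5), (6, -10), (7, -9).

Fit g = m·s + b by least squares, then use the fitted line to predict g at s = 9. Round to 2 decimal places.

ĝ = -12.15

Sums needed: Σs·s = 106, Σs = 20, Σ1 = 5.
And Σs·g = -152, Σg = -30.
So MᵀM·[m, b]ᵀ = Mᵀg: [[106, 20]; [20, 5]]·[m, b]ᵀ = [-152, -30]ᵀ.
Δ = 106·5 − 20² = 130.
m = ((-152)·5 − 20·(-30))/130 = -16/13; b = (106·(-30) − 20·(-152))/130 = -14/13.
At s = 9: ĝ = (-16/13)·(9) + (-14/13)·(1) = -158/13.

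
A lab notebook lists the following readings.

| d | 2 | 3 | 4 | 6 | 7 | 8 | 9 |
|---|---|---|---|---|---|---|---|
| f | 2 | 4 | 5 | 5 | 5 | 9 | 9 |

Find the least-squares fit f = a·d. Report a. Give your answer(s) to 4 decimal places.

XᵀX·[a]ᵀ = Xᵀf reads: 259·a = 254.
(Σd·d = 259, Σd·f = 254.)
Hence a = 254 / 259 ≈ 0.980695.

a = 0.9807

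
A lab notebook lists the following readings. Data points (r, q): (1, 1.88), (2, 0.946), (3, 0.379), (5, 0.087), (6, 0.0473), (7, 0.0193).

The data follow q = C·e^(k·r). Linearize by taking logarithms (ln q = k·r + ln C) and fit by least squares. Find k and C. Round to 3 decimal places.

k = -0.757, C = 4.012

Taking logs, ln q = k·r + ln C, so regress ln q on r.
Σr = 24.0000, Σ(r)² = 124.0000, Σln q = -9.8352, Σr·ln q = -60.5407.
Equations: 124.0000·k + 24.0000·ln C = -60.5407;  24.0000·k + 6·ln C = -9.8352.
Slope k = (n·Σr·ln q − Σr·Σln q)/(n·Σ(r)² − (Σr)²) = (6·-60.5407 − 24.0000·-9.8352)/168.0000 = -0.75714; ln C = (Σln q − k·Σr)/n = 1.38935, so C = exp(1.38935) = 4.01224.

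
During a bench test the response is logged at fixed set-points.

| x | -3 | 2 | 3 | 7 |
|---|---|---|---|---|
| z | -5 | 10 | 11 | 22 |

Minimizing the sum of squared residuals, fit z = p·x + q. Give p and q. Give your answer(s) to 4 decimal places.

p = 2.6897, q = 3.4483

Compute the Gram sums: Σx·x = 71, Σx = 9, Σ1 = 4.
For Mᵀz: Σx·z = 222, Σz = 38.
MᵀM·[p, q]ᵀ = Mᵀz becomes [[71, 9]; [9, 4]]·[p, q]ᵀ = [222, 38]ᵀ.
Δ = 71·4 − 9² = 203.
p = (222·4 − 9·38)/203 = 78/29; q = (71·38 − 9·222)/203 = 100/29.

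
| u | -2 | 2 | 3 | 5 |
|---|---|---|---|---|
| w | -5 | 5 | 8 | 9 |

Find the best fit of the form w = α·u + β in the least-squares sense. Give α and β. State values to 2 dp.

α = 2.12, β = 0.02

Entries of XᵀX: Σu·u = 42, Σu = 8, Σ1 = 4.
And Σu·w = 89, Σw = 17.
XᵀX·[α, β]ᵀ = Xᵀw becomes [[42, 8]; [8, 4]]·[α, β]ᵀ = [89, 17]ᵀ.
Δ = 42·4 − 8² = 104.
α = (89·4 − 8·17)/104 = 55/26; β = (42·17 − 8·89)/104 = 1/52.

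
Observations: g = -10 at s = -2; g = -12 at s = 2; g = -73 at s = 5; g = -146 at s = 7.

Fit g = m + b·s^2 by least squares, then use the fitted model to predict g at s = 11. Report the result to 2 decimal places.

ĝ = -361.42

XᵀX·[m, b]ᵀ = Xᵀg reads: 4·m + 82·b = -241;  82·m + 3058·b = -9067.
Eliminating b: 3058·(row 1) − 82·(row 2) gives 5508·m = 3058·(-241) − 82·(-9067) = 6516, so m = 181/153.
Then b = ((-9067) − 82·(181/153))/3058 = -917/306.
At s = 11: ĝ = (181/153)·(1) + (-917/306)·(121) = -36865/102.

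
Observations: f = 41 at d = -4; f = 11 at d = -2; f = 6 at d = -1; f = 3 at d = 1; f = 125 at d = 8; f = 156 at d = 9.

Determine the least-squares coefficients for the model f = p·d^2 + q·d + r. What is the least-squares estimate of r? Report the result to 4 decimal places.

r = 2.0772

The normal system AᵀA·[p, q, r]ᵀ = Aᵀf is [[10931, 1169, 167]; [1169, 167, 11]; [167, 11, 6]]·[p, q, r]ᵀ = [21345, 2215, 342]ᵀ.
Solving the 3×3 system (Gaussian elimination) gives p = 1098815/534144, q = -680183/534144, r = 184921/89024.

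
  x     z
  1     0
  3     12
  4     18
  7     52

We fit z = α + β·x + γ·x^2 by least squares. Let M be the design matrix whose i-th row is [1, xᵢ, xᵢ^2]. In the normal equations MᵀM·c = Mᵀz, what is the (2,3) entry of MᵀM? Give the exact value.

Row 2 ↔ basis x, column 3 ↔ basis x^2, so (MᵀM)_{2,3} = Σᵢ (x)·(x^2) = (1)·(1) + (3)·(9) + (4)·(16) + (7)·(49) = 435.

435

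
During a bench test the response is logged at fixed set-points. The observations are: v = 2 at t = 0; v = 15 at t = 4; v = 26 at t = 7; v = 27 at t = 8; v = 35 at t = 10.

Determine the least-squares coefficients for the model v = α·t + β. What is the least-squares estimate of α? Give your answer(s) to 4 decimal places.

Compute the Gram sums: Σt·t = 229, Σt = 29, Σ1 = 5.
And Σt·v = 808, Σv = 105.
So MᵀM·[α, β]ᵀ = Mᵀv: [[229, 29]; [29, 5]]·[α, β]ᵀ = [808, 105]ᵀ.
Eliminating β: 5·(row 1) − 29·(row 2) gives 304·α = 5·808 − 29·105 = 995, so α = 995/304.
Then β = (105 − 29·(995/304))/5 = 613/304.

α = 3.2730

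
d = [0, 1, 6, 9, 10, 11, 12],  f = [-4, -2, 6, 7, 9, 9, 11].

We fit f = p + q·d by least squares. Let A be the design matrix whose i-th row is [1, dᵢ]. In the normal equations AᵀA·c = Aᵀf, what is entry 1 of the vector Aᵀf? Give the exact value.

Entry 1 ↔ basis 1, so (Aᵀf)_{1} = Σᵢ fᵢ = (1)·(-4) + (1)·(-2) + (1)·(6) + (1)·(7) + (1)·(9) + (1)·(9) + (1)·(11) = 36.

36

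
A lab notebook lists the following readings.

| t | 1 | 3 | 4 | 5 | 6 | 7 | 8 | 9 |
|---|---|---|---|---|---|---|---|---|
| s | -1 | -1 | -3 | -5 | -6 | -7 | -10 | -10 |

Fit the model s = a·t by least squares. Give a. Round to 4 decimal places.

a = -1.0534

From the data, Σt·t = 281.
And Σt·s = -296.
So XᵀX·[a]ᵀ = Xᵀs: [[281]]·[a]ᵀ = [-296]ᵀ.
Hence a = -296 / 281 ≈ -1.05338.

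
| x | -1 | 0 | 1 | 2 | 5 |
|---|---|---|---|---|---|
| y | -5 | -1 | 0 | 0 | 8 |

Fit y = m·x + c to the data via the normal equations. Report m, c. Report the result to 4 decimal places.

m = 1.9906, c = -2.3868

Forming MᵀM = [[31, 7]; [7, 5]] and Mᵀy = [45, 2]ᵀ gives MᵀM·[m, c]ᵀ = Mᵀy.
Δ = 31·5 − 7² = 106.
m = (45·5 − 7·2)/106 = 211/106; c = (31·2 − 7·45)/106 = -253/106.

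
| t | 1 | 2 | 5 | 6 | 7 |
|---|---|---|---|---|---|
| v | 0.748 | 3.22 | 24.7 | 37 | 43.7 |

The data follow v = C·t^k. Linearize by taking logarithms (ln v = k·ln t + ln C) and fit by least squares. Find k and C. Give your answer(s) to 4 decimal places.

Let Y = ln v. Fitting Y = k·ln t + ln C by least squares:
Σln t = 6.0403, Σ(ln t)² = 10.0677, Σln v = 11.4741, Σln t·ln v = 19.7920.
Equations: 10.0677·k + 6.0403·ln C = 19.7920;  6.0403·k + 5·ln C = 11.4741.
Slope k = (n·Σln t·ln v − Σln t·Σln v)/(n·Σ(ln t)² − (Σln t)²) = (5·19.7920 − 6.0403·11.4741)/13.8539 = 2.14044; ln C = (Σln v − k·Σln t)/n = -0.29094, so C = exp(-0.29094) = 0.74756.

k = 2.1404, C = 0.7476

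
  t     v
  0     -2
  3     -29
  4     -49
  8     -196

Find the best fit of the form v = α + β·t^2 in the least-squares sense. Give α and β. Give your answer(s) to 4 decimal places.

The normal equations are: 4·α + 89·β = -276;  89·α + 4433·β = -13589.
(Σ1 = 4, Σt^2 = 89, Σt^2·t^2 = 4433, Σv = -276, Σt^2·v = -13589.)
Determinant 4·4433 − 89² = 9811.
α = ((-276)·4433 − 89·(-13589))/9811 = -14087/9811; β = (4·(-13589) − 89·(-276))/9811 = -29792/9811.

α = -1.4358, β = -3.0366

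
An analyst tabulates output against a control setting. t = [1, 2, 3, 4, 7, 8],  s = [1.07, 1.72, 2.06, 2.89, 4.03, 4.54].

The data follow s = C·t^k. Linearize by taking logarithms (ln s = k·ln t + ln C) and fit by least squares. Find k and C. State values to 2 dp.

Linearized form: ln s = k·ln t + ln C. From the 6 transformed points,
Σln t = 7.2034, Σ(ln t)² = 11.7199, Σln s = 5.3006, Σln t·ln s = 8.4993.
Equations: 11.7199·k + 7.2034·ln C = 8.4993;  7.2034·k + 6·ln C = 5.3006.
Solving (det = 18.4301): k = 0.69523, ln C = 0.04878, so C = exp(0.04878) = 1.04998.

k = 0.70, C = 1.05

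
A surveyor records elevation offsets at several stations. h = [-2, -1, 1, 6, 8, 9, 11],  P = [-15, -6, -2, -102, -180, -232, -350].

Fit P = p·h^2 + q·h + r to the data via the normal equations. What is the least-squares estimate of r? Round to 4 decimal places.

With design matrix M, MᵀM = [[26612, 2780, 308]; [2780, 308, 32]; [308, 32, 7]] and MᵀP = [-76402, -7956, -887]ᵀ.
Solving the 3×3 system (Gaussian elimination) gives p = -55009/18264, q = 26107/18264, r = -1105/1522.

r = -0.7260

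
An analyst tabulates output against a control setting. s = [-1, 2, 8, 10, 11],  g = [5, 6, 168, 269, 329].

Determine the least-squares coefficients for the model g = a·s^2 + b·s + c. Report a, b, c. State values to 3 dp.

a = 2.962, b = -2.635, c = -0.588

Forming XᵀX = [[28754, 2850, 290]; [2850, 290, 30]; [290, 30, 5]] and Xᵀg = [77490, 7660, 777]ᵀ gives XᵀX·[a, b, c]ᵀ = Xᵀg.
Solving the 3×3 system (Gaussian elimination) gives a = 1327/448, b = -5903/2240, c = -47/80.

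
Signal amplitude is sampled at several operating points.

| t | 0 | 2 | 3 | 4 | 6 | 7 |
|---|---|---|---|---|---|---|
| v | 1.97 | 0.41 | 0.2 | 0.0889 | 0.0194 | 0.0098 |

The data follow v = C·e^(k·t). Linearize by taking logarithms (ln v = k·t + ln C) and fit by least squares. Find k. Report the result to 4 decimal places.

Let Y = ln v. Fitting Y = k·t + ln C by least squares:
Sums: Σt = 22.0000, Σ(t)² = 114.0000, Σln v = -12.8111, Σt·ln v = -72.3250.
Normal system: [[114.0000, 22.0000]; [22.0000, 6]]·[k, ln C]ᵀ = [-72.3250, -12.8111]ᵀ.
Slope k = (n·Σt·ln v − Σt·Σln v)/(n·Σ(t)² − (Σt)²) = (6·-72.3250 − 22.0000·-12.8111)/200.0000 = -0.76053; ln C = (Σln v − k·Σt)/n = 0.65342.

k = -0.7605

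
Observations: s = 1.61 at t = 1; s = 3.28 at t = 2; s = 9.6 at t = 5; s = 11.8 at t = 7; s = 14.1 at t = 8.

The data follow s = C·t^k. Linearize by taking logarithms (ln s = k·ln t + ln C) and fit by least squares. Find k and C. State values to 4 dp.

k = 1.0488, C = 1.6171

Taking logs, ln s = k·ln t + ln C, so regress ln s on ln t.
Σln t = 6.3279, Σ(ln t)² = 11.1814, Σln s = 9.0401, Σln t·ln s = 14.7688.
Equations: 11.1814·k + 6.3279·ln C = 14.7688;  6.3279·k + 5·ln C = 9.0401.
Solving (det = 15.8642): k = 1.04882, ln C = 0.48065, so C = exp(0.48065) = 1.61712.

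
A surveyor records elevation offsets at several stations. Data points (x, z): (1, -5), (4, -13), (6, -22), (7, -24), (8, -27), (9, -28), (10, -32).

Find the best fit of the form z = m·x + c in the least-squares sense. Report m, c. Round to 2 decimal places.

Normal-equation sums: Σx·x = 347, Σx = 45, Σ1 = 7.
Moment sums: Σx·z = -1145, Σz = -151.
MᵀM·[m, c]ᵀ = Mᵀz becomes [[347, 45]; [45, 7]]·[m, c]ᵀ = [-1145, -151]ᵀ.
Determinant 347·7 − 45² = 404.
m = ((-1145)·7 − 45·(-151))/404 = -305/101; c = (347·(-151) − 45·(-1145))/404 = -218/101.

m = -3.02, c = -2.16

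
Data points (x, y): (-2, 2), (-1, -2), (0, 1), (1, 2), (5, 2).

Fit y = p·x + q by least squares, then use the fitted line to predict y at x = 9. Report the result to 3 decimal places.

ŷ = 3.014

Forming MᵀM = [[31, 3]; [3, 5]] and Mᵀy = [10, 5]ᵀ gives MᵀM·[p, q]ᵀ = Mᵀy.
Δ = 31·5 − 3² = 146.
p = (10·5 − 3·5)/146 = 35/146; q = (31·5 − 3·10)/146 = 125/146.
At x = 9: ŷ = (35/146)·(9) + (125/146)·(1) = 220/73.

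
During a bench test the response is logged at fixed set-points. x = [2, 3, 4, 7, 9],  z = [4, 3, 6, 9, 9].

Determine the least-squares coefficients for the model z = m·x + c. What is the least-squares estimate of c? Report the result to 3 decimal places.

With design matrix M, MᵀM = [[159, 25]; [25, 5]] and Mᵀz = [185, 31]ᵀ.
Δ = 159·5 − 25² = 170.
m = (185·5 − 25·31)/170 = 15/17; c = (159·31 − 25·185)/170 = 152/85.

c = 1.788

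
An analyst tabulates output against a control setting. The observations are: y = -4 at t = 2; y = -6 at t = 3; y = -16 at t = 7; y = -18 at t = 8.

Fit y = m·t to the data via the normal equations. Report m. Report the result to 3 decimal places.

With design matrix M, MᵀM = [[126]] and Mᵀy = [-282]ᵀ.
m = (-282)/126 = -2.2381.

m = -2.238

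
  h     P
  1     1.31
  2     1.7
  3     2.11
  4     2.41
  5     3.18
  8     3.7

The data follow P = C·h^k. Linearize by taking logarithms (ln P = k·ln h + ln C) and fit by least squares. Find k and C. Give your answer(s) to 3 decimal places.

Taking logs, ln P = k·ln h + ln C, so regress ln P on ln h.
Over the data: Σln h = 6.8669, Σ(ln h)² = 10.5236, Σln P = 4.8922, Σln h·ln P = 6.9901.
Normal system: [[10.5236, 6.8669]; [6.8669, 6]]·[k, ln C]ᵀ = [6.9901, 4.8922]ᵀ.
Slope k = (n·Σln h·ln P − Σln h·Σln P)/(n·Σ(ln h)² − (Σln h)²) = (6·6.9901 − 6.8669·4.8922)/15.9867 = 0.52207; ln C = (Σln P − k·Σln h)/n = 0.21786, so C = exp(0.21786) = 1.24342.

k = 0.522, C = 1.243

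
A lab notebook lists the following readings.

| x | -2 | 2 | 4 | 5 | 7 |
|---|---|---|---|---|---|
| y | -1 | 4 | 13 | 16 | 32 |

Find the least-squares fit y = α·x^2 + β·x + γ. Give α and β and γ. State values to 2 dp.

α = 0.48, β = 1.18, γ = -0.48

From the data, Σx^2·x^2 = 3314, Σx^2·x = 532, Σx^2 = 98, Σx·x = 98, Σx = 16, Σ1 = 5.
Right-hand side: Σx^2·y = 2188, Σx·y = 366, Σy = 64.
MᵀM·[α, β, γ]ᵀ = Mᵀy becomes [[3314, 532, 98]; [532, 98, 16]; [98, 16, 5]]·[α, β, γ]ᵀ = [2188, 366, 64]ᵀ.
Row-reducing yields α = 16/33, β = 13/11, γ = -16/33.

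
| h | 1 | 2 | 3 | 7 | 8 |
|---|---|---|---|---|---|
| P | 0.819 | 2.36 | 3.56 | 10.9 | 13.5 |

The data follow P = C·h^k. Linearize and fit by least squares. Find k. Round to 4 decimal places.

k = 1.3198

With ln Pᵢ as the transformed response and ln hᵢ as the regressor:
XᵀX = [[9.7980, 5.8171]; [5.8171, 5]], rhs = [12.0506, 6.9202]ᵀ  (here Σln h = 5.8171, Σ(ln h)² = 9.7980, Σln P = 6.9202, Σln h·ln P = 12.0506).
Slope k = (n·Σln h·ln P − Σln h·Σln P)/(n·Σ(ln h)² − (Σln h)²) = (5·12.0506 − 5.8171·6.9202)/15.1514 = 1.31984; ln C = (Σln P − k·Σln h)/n = -0.15149.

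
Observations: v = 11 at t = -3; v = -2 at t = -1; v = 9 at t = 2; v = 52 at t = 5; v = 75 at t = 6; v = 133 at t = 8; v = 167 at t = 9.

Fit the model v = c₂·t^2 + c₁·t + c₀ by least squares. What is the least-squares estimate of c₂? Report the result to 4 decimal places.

Sums needed: Σt^2·t^2 = 12676, Σt^2·t = 1562, Σt^2 = 220, Σt·t = 220, Σt = 26, Σ1 = 7.
Moment sums: Σt^2·v = 26172, Σt·v = 3264, Σv = 445.
Normal equations: [[12676, 1562, 220]; [1562, 220, 26]; [220, 26, 7]]·[c₂, c₁, c₀]ᵀ = [26172, 3264, 445]ᵀ.
Solving the 3×3 system (Gaussian elimination) gives c₂ = 177371/91203, c₁ = 120110/91203, c₀ = -74245/30401.

c₂ = 1.9448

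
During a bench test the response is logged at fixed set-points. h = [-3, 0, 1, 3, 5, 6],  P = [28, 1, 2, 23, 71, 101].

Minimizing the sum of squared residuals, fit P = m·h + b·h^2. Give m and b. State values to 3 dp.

m = -0.655, b = 2.925

Entries of XᵀX: Σh·h = 80, Σh·h^2 = 342, Σh^2·h^2 = 2084.
Right-hand side: Σh·P = 948, Σh^2·P = 5872.
So XᵀX·[m, b]ᵀ = XᵀP: [[80, 342]; [342, 2084]]·[m, b]ᵀ = [948, 5872]ᵀ.
Determinant 80·2084 − 342² = 49756.
m = (948·2084 − 342·5872)/49756 = -1164/1777; b = (80·5872 − 342·948)/49756 = 5198/1777.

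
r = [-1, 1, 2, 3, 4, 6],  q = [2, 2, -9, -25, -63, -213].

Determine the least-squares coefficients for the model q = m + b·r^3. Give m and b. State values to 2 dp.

m = 1.07, b = -0.99

Normal-equation sums: Σ1 = 6, Σr^3 = 315, Σr^3·r^3 = 51547.
Right-hand side: Σq = -306, Σr^3·q = -50787.
MᵀM·[m, b]ᵀ = Mᵀq becomes [[6, 315]; [315, 51547]]·[m, b]ᵀ = [-306, -50787]ᵀ.
Eliminating b: 51547·(row 1) − 315·(row 2) gives 210057·m = 51547·(-306) − 315·(-50787) = 224523, so m = 74841/70019.
Then b = ((-50787) − 315·(74841/70019))/51547 = -69444/70019.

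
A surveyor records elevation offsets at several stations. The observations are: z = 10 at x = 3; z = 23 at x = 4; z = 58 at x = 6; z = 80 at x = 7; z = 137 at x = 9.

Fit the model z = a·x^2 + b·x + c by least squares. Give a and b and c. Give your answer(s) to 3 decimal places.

a = 1.760, b = -0.028, c = -5.459

Entries of MᵀM: Σx^2·x^2 = 10595, Σx^2·x = 1379, Σx^2 = 191, Σx·x = 191, Σx = 29, Σ1 = 5.
And Σx^2·z = 17563, Σx·z = 2263, Σz = 308.
Normal equations: [[10595, 1379, 191]; [1379, 191, 29]; [191, 29, 5]]·[a, b, c]ᵀ = [17563, 2263, 308]ᵀ.
Row-reducing yields a = 271/154, b = -13/462, c = -1261/231.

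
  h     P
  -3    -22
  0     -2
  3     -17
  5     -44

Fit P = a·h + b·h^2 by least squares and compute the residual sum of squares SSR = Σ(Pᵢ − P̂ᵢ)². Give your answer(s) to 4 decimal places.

SSR = 9.7628

From the data, Σh·h = 43, Σh·h^2 = 125, Σh^2·h^2 = 787.
Moment sums: Σh·P = -205, Σh^2·P = -1451.
AᵀA·[a, b]ᵀ = AᵀP becomes [[43, 125]; [125, 787]]·[a, b]ᵀ = [-205, -1451]ᵀ.
Determinant 43·787 − 125² = 18216.
a = ((-205)·787 − 125·(-1451))/18216 = 835/759; b = (43·(-1451) − 125·(-205))/18216 = -1532/759.
Residuals: -135/253, -2, -540/253, 243/253; SSR = 2470/253.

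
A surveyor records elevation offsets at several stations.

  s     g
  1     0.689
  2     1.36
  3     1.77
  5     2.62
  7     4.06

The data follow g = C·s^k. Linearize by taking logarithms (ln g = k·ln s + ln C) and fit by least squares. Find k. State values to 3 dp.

k = 0.873

Linearized form: ln g = k·ln s + ln C. From the 5 transformed points,
XᵀX = [[8.0643, 5.3471]; [5.3471, 5]], rhs = [5.1172, 2.8703]ᵀ  (here Σln s = 5.3471, Σ(ln s)² = 8.0643, Σln g = 2.8703, Σln s·ln g = 5.1172).
Solving (det = 11.7297): k = 0.87282, ln C = -0.35935.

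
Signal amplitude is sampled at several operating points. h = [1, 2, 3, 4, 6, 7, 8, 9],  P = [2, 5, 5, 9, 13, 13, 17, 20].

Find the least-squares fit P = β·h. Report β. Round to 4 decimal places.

From the data, Σh·h = 260.
For XᵀP: Σh·P = 548.
So XᵀX·[β]ᵀ = XᵀP: [[260]]·[β]ᵀ = [548]ᵀ.
Hence β = 548 / 260 ≈ 2.10769.

β = 2.1077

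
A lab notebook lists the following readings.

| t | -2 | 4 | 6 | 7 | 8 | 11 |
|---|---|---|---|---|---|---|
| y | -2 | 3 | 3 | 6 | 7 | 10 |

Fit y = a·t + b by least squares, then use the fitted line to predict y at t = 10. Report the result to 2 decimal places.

Forming XᵀX = [[290, 34]; [34, 6]] and Xᵀy = [242, 27]ᵀ gives XᵀX·[a, b]ᵀ = Xᵀy.
Δ = 290·6 − 34² = 584.
a = (242·6 − 34·27)/584 = 267/292; b = (290·27 − 34·242)/584 = -199/292.
At t = 10: ŷ = (267/292)·(10) + (-199/292)·(1) = 2471/292.

ŷ = 8.46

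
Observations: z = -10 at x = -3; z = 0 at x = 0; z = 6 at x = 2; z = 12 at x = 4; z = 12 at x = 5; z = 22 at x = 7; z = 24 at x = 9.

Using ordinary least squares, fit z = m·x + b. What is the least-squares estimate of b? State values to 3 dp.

b = -0.472

From the data, Σx·x = 184, Σx = 24, Σ1 = 7.
Moment sums: Σx·z = 520, Σz = 66.
AᵀA·[m, b]ᵀ = Aᵀz becomes [[184, 24]; [24, 7]]·[m, b]ᵀ = [520, 66]ᵀ.
det = 184·7 − 24² = 712.
m = (520·7 − 24·66)/712 = 257/89; b = (184·66 − 24·520)/712 = -42/89.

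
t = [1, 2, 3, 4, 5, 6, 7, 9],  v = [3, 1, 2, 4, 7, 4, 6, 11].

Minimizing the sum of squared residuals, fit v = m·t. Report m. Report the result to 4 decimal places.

m = 1.0271

Normal-equation sums: Σt·t = 221.
Right-hand side: Σt·v = 227.
AᵀA·[m]ᵀ = Aᵀv becomes [[221]]·[m]ᵀ = [227]ᵀ.
Hence m = 227 / 221 ≈ 1.02715.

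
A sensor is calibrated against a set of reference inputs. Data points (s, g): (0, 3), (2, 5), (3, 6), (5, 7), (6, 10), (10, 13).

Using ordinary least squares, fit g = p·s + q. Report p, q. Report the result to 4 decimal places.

With design matrix M, MᵀM = [[174, 26]; [26, 6]] and Mᵀg = [253, 44]ᵀ.
det = 174·6 − 26² = 368.
p = (253·6 − 26·44)/368 = 187/184; q = (174·44 − 26·253)/368 = 539/184.

p = 1.0163, q = 2.9293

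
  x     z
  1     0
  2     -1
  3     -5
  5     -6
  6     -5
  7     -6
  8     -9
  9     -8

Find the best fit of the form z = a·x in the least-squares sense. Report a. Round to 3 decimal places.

Entries of AᵀA: Σx·x = 269.
For Aᵀz: Σx·z = -263.
So AᵀA·[a]ᵀ = Aᵀz: [[269]]·[a]ᵀ = [-263]ᵀ.
Hence a = -263 / 269 ≈ -0.977695.

a = -0.978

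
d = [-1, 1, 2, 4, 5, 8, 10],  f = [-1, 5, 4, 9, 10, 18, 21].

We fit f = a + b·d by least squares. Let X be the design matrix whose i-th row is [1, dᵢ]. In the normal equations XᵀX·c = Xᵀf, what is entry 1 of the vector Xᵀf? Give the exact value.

66

Entry 1 ↔ basis 1, so (Xᵀf)_{1} = Σᵢ fᵢ = (1)·(-1) + (1)·(5) + (1)·(4) + (1)·(9) + (1)·(10) + (1)·(18) + (1)·(21) = 66.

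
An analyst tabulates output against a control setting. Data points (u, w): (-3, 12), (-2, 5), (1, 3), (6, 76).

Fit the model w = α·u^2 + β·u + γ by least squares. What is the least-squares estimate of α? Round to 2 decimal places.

Normal-equation sums: Σu^2·u^2 = 1394, Σu^2·u = 182, Σu^2 = 50, Σu·u = 50, Σu = 2, Σ1 = 4.
Right-hand side: Σu^2·w = 2867, Σu·w = 413, Σw = 96.
Normal equations: [[1394, 182, 50]; [182, 50, 2]; [50, 2, 4]]·[α, β, γ]ᵀ = [2867, 413, 96]ᵀ.
Row-reducing yields α = 4063/2172, β = 3161/2172, γ = -20/181.

α = 1.87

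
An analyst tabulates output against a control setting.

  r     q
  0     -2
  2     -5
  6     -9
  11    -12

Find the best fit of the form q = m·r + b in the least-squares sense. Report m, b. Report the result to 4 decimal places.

m = -0.8905, b = -2.7703

The normal equations are: 161·m + 19·b = -196;  19·m + 4·b = -28.
(Σr·r = 161, Σr = 19, Σ1 = 4, Σr·q = -196, Σq = -28.)
Determinant 161·4 − 19² = 283.
m = ((-196)·4 − 19·(-28))/283 = -252/283; b = (161·(-28) − 19·(-196))/283 = -784/283.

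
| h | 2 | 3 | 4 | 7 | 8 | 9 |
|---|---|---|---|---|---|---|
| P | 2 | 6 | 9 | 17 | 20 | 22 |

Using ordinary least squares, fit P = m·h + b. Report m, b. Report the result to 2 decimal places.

m = 2.82, b = -2.84

With design matrix A, AᵀA = [[223, 33]; [33, 6]] and AᵀP = [535, 76]ᵀ.
Eliminating b: 6·(row 1) − 33·(row 2) gives 249·m = 6·535 − 33·76 = 702, so m = 234/83.
Then b = (76 − 33·(234/83))/6 = -707/249.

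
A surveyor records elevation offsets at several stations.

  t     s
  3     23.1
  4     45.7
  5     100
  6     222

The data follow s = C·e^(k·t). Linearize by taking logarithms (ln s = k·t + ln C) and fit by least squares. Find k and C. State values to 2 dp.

k = 0.76, C = 2.31

With ln sᵢ as the transformed response and tᵢ as the regressor:
Over the data: Σt = 18.0000, Σ(t)² = 86.0000, Σln s = 16.9698, Σt·ln s = 80.1498.
Normal system: [[86.0000, 18.0000]; [18.0000, 4]]·[k, ln C]ᵀ = [80.1498, 16.9698]ᵀ.
Δ = 86.0000·4 − (18.0000)² = 20.0000; k = (80.1498·4 − 18.0000·16.9698)/20.0000 = 0.75716, ln C = (86.0000·16.9698 − 18.0000·80.1498)/20.0000 = 0.83522, so C = exp(0.83522) = 2.30533.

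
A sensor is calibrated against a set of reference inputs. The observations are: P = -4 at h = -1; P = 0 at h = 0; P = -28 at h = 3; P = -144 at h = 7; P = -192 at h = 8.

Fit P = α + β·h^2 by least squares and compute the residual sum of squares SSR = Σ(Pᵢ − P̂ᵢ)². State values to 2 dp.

Forming MᵀM = [[5, 123]; [123, 6579]] and MᵀP = [-368, -19600]ᵀ gives MᵀM·[α, β]ᵀ = MᵀP.
Δ = 5·6579 − 123² = 17766.
α = ((-368)·6579 − 123·(-19600))/17766 = -1712/2961; β = (5·(-19600) − 123·(-368))/17766 = -26368/8883.
Residuals: -4028/8883, 1712/2961, -2092/2961, 18016/8883, -12848/8883; SSR = 64352/8883.

SSR = 7.24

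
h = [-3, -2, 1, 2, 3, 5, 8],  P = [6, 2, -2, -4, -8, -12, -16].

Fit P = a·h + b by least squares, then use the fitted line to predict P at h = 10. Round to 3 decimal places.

P̂ = -20.857

Entries of XᵀX: Σh·h = 116, Σh = 14, Σ1 = 7.
For XᵀP: Σh·P = -244, ΣP = -34.
Eliminating b: 7·(row 1) − 14·(row 2) gives 616·a = 7·(-244) − 14·(-34) = -1232, so a = -2.
Then b = ((-34) − 14·(-2))/7 = -6/7.
At h = 10: P̂ = (-2)·(10) + (-6/7)·(1) = -146/7.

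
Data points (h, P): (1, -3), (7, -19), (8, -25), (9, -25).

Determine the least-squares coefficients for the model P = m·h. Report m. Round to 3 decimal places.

Compute the Gram sums: Σh·h = 195.
And Σh·P = -561.
m = (-561)/195 = -2.87692.

m = -2.877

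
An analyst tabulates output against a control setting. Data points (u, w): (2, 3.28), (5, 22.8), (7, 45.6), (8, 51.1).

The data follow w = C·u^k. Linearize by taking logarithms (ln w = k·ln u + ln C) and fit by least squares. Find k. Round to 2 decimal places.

With ln wᵢ as the transformed response and ln uᵢ as the regressor:
Σln u = 6.3279, Σ(ln u)² = 11.1814, Σln w = 12.0683, Σln u·ln w = 21.4689.
Normal system: [[11.1814, 6.3279]; [6.3279, 4]]·[k, ln C]ᵀ = [21.4689, 12.0683]ᵀ.
Δ = 11.1814·4 − (6.3279)² = 4.6828; k = (21.4689·4 − 6.3279·12.0683)/4.6828 = 2.03051, ln C = (11.1814·12.0683 − 6.3279·21.4689)/4.6828 = -0.19516.

k = 2.03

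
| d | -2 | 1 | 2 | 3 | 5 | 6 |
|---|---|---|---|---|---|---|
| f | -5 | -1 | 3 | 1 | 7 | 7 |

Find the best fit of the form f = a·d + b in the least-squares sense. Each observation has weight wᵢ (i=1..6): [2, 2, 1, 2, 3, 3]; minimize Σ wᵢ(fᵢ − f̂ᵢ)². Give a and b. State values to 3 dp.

a = 1.592, b = -2.083

Normal-equation sums: Σwᵢ·d·d = 215, Σwᵢ·d = 39, Σwᵢ·1 = 13.
And Σwᵢ·d·f = 261, Σwᵢ·f = 35.
MᵀWM·[a, b]ᵀ = MᵀWf becomes [[215, 39]; [39, 13]]·[a, b]ᵀ = [261, 35]ᵀ.
Eliminating b: 13·(row 1) − 39·(row 2) gives 1274·a = 13·261 − 39·35 = 2028, so a = 78/49.
Then b = (35 − 39·(78/49))/13 = -1327/637.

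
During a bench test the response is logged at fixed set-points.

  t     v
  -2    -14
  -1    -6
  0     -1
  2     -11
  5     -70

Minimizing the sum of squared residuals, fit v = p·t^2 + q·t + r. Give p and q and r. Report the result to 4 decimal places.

Normal-equation sums: Σt^2·t^2 = 658, Σt^2·t = 124, Σt^2 = 34, Σt·t = 34, Σt = 4, Σ1 = 5.
Right-hand side: Σt^2·v = -1856, Σt·v = -338, Σv = -102.
Solving the 3×3 system (Gaussian elimination) gives p = -32/11, q = 9/11, r = -14/11.

p = -2.9091, q = 0.8182, r = -1.2727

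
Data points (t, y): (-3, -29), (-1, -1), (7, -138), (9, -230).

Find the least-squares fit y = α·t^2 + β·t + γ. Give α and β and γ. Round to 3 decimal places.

The normal equations are: 9044·α + 1044·β + 140·γ = -25654;  1044·α + 140·β + 12·γ = -2948;  140·α + 12·β + 4·γ = -398.
(Σt^2·t^2 = 9044, Σt^2·t = 1044, Σt^2 = 140, Σt·t = 140, Σt = 12, Σ1 = 4, Σt^2·y = -25654, Σt·y = -2948, Σy = -398.)
Inverting the 3×3 Gram matrix, [α, β, γ]ᵀ = [-3, 59/52, 109/52]ᵀ.

α = -3.000, β = 1.135, γ = 2.096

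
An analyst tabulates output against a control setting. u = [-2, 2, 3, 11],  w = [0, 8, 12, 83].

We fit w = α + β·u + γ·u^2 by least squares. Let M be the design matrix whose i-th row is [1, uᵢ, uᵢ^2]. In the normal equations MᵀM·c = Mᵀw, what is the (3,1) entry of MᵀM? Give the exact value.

Row 3 ↔ basis u^2, column 1 ↔ basis 1, so (MᵀM)_{3,1} = Σᵢ u^2 = (4)·(1) + (4)·(1) + (9)·(1) + (121)·(1) = 138.

138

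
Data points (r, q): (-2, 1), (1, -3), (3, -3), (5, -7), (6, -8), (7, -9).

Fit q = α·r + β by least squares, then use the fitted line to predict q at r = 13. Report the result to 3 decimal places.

q̂ = -15.512

With design matrix X, XᵀX = [[124, 20]; [20, 6]] and Xᵀq = [-160, -29]ᵀ.
det = 124·6 − 20² = 344.
α = ((-160)·6 − 20·(-29))/344 = -95/86; β = (124·(-29) − 20·(-160))/344 = -99/86.
At r = 13: q̂ = (-95/86)·(13) + (-99/86)·(1) = -667/43.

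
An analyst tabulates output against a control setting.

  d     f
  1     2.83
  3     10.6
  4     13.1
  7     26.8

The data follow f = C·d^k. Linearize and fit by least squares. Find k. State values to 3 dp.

With ln fᵢ as the transformed response and ln dᵢ as the regressor:
AᵀA = [[6.9153, 4.4308]; [4.4308, 4]], rhs = [12.5590, 9.2621]ᵀ  (here Σln d = 4.4308, Σ(ln d)² = 6.9153, Σln f = 9.2621, Σln d·ln f = 12.5590).
Slope k = (n·Σln d·ln f − Σln d·Σln f)/(n·Σ(ln d)² − (Σln d)²) = (4·12.5590 − 4.4308·9.2621)/8.0292 = 1.14546; ln C = (Σln f − k·Σln d)/n = 1.04670.

k = 1.145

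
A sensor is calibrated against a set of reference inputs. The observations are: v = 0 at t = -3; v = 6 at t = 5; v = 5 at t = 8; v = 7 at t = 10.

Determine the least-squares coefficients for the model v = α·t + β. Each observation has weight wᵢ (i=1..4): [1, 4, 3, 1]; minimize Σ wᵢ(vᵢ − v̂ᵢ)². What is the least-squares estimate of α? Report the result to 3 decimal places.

Setting ∂/∂α … = 0 gives: 401·α + 51·β = 310;  51·α + 9·β = 46.
Eliminating β: 9·(row 1) − 51·(row 2) gives 1008·α = 9·310 − 51·46 = 444, so α = 37/84.
Then β = (46 − 51·(37/84))/9 = 659/252.

α = 0.440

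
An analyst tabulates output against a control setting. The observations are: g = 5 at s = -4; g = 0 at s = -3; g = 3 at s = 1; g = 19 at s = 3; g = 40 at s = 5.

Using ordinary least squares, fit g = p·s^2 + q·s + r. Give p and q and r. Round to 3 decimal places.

p = 1.045, q = 2.930, r = -0.315

Setting ∂/∂p … = 0 gives: 1044·p + 62·q + 60·r = 1254;  62·p + 60·q + 2·r = 240;  60·p + 2·q + 5·r = 67.
(Σs^2·s^2 = 1044, Σs^2·s = 62, Σs^2 = 60, Σs·s = 60, Σs = 2, Σ1 = 5, Σs^2·g = 1254, Σs·g = 240, Σg = 67.)
Solving the 3×3 system (Gaussian elimination) gives p = 23173/22171, q = 64971/22171, r = -6973/22171.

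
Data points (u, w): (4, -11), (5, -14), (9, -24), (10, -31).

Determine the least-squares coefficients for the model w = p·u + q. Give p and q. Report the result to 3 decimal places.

Forming AᵀA = [[222, 28]; [28, 4]] and Aᵀw = [-640, -80]ᵀ gives AᵀA·[p, q]ᵀ = Aᵀw.
det = 222·4 − 28² = 104.
p = ((-640)·4 − 28·(-80))/104 = -40/13; q = (222·(-80) − 28·(-640))/104 = 20/13.

p = -3.077, q = 1.538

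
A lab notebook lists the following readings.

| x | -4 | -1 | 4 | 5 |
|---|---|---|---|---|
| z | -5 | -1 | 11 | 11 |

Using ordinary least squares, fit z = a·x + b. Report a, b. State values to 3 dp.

AᵀA·[a, b]ᵀ = Aᵀz reads: 58·a + 4·b = 120;  4·a + 4·b = 16.
Eliminating b: 4·(row 1) − 4·(row 2) gives 216·a = 4·120 − 4·16 = 416, so a = 52/27.
Then b = (16 − 4·(52/27))/4 = 56/27.

a = 1.926, b = 2.074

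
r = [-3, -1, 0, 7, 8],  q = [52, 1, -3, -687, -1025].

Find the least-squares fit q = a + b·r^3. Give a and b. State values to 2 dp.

Compute the Gram sums: Σ1 = 5, Σr^3 = 827, Σr^3·r^3 = 380523.
Moment sums: Σq = -1662, Σr^3·q = -761846.
So AᵀA·[a, b]ᵀ = Aᵀq: [[5, 827]; [827, 380523]]·[a, b]ᵀ = [-1662, -761846]ᵀ.
Eliminating b: 380523·(row 1) − 827·(row 2) gives 1218686·a = 380523·(-1662) − 827·(-761846) = -2382584, so a = -1191292/609343.
Then b = ((-761846) − 827·(-1191292/609343))/380523 = -1217378/609343.

a = -1.96, b = -2.00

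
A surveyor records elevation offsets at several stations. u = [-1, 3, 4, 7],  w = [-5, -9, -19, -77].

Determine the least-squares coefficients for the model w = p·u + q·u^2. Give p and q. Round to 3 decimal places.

p = 3.225, q = -2.030

From the data, Σu·u = 75, Σu·u^2 = 433, Σu^2·u^2 = 2739.
For Aᵀw: Σu·w = -637, Σu^2·w = -4163.
AᵀA·[p, q]ᵀ = Aᵀw becomes [[75, 433]; [433, 2739]]·[p, q]ᵀ = [-637, -4163]ᵀ.
Eliminating q: 2739·(row 1) − 433·(row 2) gives 17936·p = 2739·(-637) − 433·(-4163) = 57836, so p = 761/236.
Then q = ((-4163) − 433·(761/236))/2739 = -479/236.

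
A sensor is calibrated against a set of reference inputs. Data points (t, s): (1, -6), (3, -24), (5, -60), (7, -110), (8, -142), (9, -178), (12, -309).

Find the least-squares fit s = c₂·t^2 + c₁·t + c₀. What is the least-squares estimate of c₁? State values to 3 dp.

c₁ = -1.226

Forming AᵀA = [[34501, 3465, 373]; [3465, 373, 45]; [373, 45, 7]] and Aᵀs = [-75114, -7594, -829]ᵀ gives AᵀA·[c₂, c₁, c₀]ᵀ = Aᵀs.
Row-reducing yields c₂ = -303377/149736, c₁ = -61171/49912, c₀ = -11401/4404.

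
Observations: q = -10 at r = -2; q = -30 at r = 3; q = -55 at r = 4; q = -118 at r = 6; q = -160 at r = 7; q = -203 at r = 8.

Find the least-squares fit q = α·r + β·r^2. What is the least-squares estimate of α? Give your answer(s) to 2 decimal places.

α = -1.41

Sums needed: Σr·r = 178, Σr·r^2 = 1154, Σr^2·r^2 = 8146.
Moment sums: Σr·q = -3742, Σr^2·q = -26270.
Eliminating β: 8146·(row 1) − 1154·(row 2) gives 118272·α = 8146·(-3742) − 1154·(-26270) = -166752, so α = -1737/1232.
Then β = ((-26270) − 1154·(-1737/1232))/8146 = -3727/1232.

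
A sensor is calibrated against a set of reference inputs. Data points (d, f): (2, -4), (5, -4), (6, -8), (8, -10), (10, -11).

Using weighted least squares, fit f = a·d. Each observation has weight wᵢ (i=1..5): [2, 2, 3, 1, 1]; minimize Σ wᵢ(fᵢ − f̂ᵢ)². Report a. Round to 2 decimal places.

Entries of XᵀWX: Σwᵢ·d·d = 330.
For XᵀWf: Σwᵢ·d·f = -390.
a = (-390)/330 = -1.18182.

a = -1.18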